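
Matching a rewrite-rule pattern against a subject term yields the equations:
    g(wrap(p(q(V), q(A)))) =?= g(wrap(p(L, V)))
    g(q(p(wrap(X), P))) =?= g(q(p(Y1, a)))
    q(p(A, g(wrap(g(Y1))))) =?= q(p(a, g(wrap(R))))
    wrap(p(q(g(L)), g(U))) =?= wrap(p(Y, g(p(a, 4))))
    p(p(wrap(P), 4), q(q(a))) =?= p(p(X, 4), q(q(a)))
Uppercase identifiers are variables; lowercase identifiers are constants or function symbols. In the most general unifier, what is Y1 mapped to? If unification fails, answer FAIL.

Decompose g/1: wrap(p(q(V), q(A))) =?= wrap(p(L, V)).
Decompose wrap/1: p(q(V), q(A)) =?= p(L, V).
Decompose p/2: q(V) =?= L,  q(A) =?= V.
Bind L := q(V); substituting into the one remaining equation that mentions L gives: wrap(p(q(g(q(V))), g(U))) =?= wrap(p(Y, g(p(a, 4)))).
Bind V := q(A); substituting into the one remaining equation that mentions V gives: wrap(p(q(g(q(q(A)))), g(U))) =?= wrap(p(Y, g(p(a, 4)))). Substituting into the earlier binding gives L := q(q(A)).
Decompose g/1: q(p(wrap(X), P)) =?= q(p(Y1, a)).
Decompose q/1: p(wrap(X), P) =?= p(Y1, a).
Decompose p/2: wrap(X) =?= Y1,  P =?= a.
Bind Y1 := wrap(X); substituting into the one remaining equation that mentions Y1 gives: q(p(A, g(wrap(g(wrap(X)))))) =?= q(p(a, g(wrap(R)))).
Bind P := a; substituting into the one remaining equation that mentions P gives: p(p(wrap(a), 4), q(q(a))) =?= p(p(X, 4), q(q(a))).
Decompose q/1: p(A, g(wrap(g(wrap(X))))) =?= p(a, g(wrap(R))).
Decompose p/2: A =?= a,  g(wrap(g(wrap(X)))) =?= g(wrap(R)).
Bind A := a; substituting into the one remaining equation that mentions A gives: wrap(p(q(g(q(q(a)))), g(U))) =?= wrap(p(Y, g(p(a, 4)))). Substituting into the earlier bindings gives L := q(q(a)), V := q(a).
Decompose g/1: wrap(g(wrap(X))) =?= wrap(R).
Decompose wrap/1: g(wrap(X)) =?= R.
Bind R := g(wrap(X)); no other remaining equation mentions R.
Decompose wrap/1: p(q(g(q(q(a)))), g(U)) =?= p(Y, g(p(a, 4))).
Decompose p/2: q(g(q(q(a)))) =?= Y,  g(U) =?= g(p(a, 4)).
Bind Y := q(g(q(q(a)))); no other remaining equation mentions Y.
Decompose g/1: U =?= p(a, 4).
Bind U := p(a, 4); no other remaining equation mentions U.
Decompose p/2: p(wrap(a), 4) =?= p(X, 4),  q(q(a)) =?= q(q(a)).
Decompose p/2: wrap(a) =?= X,  4 =?= 4.
Bind X := wrap(a); no other remaining equation mentions X. Substituting into the earlier bindings gives Y1 := wrap(wrap(a)), R := g(wrap(wrap(a))).
Delete trivial equation 4 =?= 4.
Delete trivial equation q(q(a)) =?= q(q(a)).
MGU = { L -> q(q(a)), V -> q(a), Y1 -> wrap(wrap(a)), P -> a, A -> a, R -> g(wrap(wrap(a))), Y -> q(g(q(q(a)))), U -> p(a, 4), X -> wrap(a) }, so Y1 -> wrap(wrap(a)).

wrap(wrap(a))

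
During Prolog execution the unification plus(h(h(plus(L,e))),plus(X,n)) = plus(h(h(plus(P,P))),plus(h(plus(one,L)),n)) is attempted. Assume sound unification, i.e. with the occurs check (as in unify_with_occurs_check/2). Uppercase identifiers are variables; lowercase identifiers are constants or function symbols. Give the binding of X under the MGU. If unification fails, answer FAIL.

Decompose plus/2: h(h(plus(L,e))) = h(h(plus(P,P))),  plus(X,n) = plus(h(plus(one,L)),n).
Decompose h/1: h(plus(L,e)) = h(plus(P,P)).
Decompose h/1: plus(L,e) = plus(P,P).
Decompose plus/2: L = P,  e = P.
Bind L := P; substituting into the one remaining equation that mentions L gives: plus(X,n) = plus(h(plus(one,P)),n).
Bind P := e; substituting into the remaining equation gives: plus(X,n) = plus(h(plus(one,e)),n). Substituting into the earlier binding gives L := e.
Decompose plus/2: X = h(plus(one,e)),  n = n.
Bind X := h(plus(one,e)); no other remaining equation mentions X.
Delete trivial equation n = n.
MGU = { L = e, P = e, X = h(plus(one,e)) }, so X = h(plus(one,e)).

h(plus(one,e))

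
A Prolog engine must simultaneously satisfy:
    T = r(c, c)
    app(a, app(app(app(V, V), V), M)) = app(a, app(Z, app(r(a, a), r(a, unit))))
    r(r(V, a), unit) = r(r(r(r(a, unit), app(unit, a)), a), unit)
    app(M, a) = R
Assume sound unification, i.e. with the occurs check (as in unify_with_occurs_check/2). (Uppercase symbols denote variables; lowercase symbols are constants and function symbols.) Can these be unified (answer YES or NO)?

YES

Bind T := r(c, c); no other remaining equation mentions T.
Decompose app/2: a = a,  app(app(app(V, V), V), M) = app(Z, app(r(a, a), r(a, unit))).
Delete trivial equation a = a.
Decompose app/2: app(app(V, V), V) = Z,  M = app(r(a, a), r(a, unit)).
Bind Z := app(app(V, V), V); no other remaining equation mentions Z.
Bind M := app(r(a, a), r(a, unit)); substituting into the one remaining equation that mentions M gives: app(app(r(a, a), r(a, unit)), a) = R.
Decompose r/2: r(V, a) = r(r(r(a, unit), app(unit, a)), a),  unit = unit.
Decompose r/2: V = r(r(a, unit), app(unit, a)),  a = a.
Bind V := r(r(a, unit), app(unit, a)); no other remaining equation mentions V. Substituting into the earlier binding gives Z := app(app(r(r(a, unit), app(unit, a)), r(r(a, unit), app(unit, a))), r(r(a, unit), app(unit, a))).
Delete trivial equation a = a.
Delete trivial equation unit = unit.
Bind R := app(app(r(a, a), r(a, unit)), a).
No equations remain and no clash or occurs-check failure arose, so a unifier exists.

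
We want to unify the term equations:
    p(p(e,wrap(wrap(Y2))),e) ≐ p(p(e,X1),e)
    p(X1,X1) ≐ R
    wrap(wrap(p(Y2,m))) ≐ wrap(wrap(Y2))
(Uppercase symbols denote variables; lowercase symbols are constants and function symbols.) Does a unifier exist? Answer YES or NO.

Decompose p/2: p(e,wrap(wrap(Y2))) ≐ p(e,X1),  e ≐ e.
Decompose p/2: e ≐ e,  wrap(wrap(Y2)) ≐ X1.
Delete trivial equation e ≐ e.
Bind X1 := wrap(wrap(Y2)); substituting into the one remaining equation that mentions X1 gives: p(wrap(wrap(Y2)),wrap(wrap(Y2))) ≐ R.
Delete trivial equation e ≐ e.
Bind R := p(wrap(wrap(Y2)),wrap(wrap(Y2))); no other remaining equation mentions R.
Decompose wrap/1: wrap(p(Y2,m)) ≐ wrap(Y2).
Decompose wrap/1: p(Y2,m) ≐ Y2.
Occurs check fails: Y2 occurs in p(Y2,m); the equation Y2 ≐ p(Y2,m) has no finite solution.

NO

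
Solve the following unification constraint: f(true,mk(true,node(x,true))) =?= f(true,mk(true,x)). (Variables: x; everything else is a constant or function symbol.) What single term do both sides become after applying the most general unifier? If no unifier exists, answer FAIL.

Decompose f/2: true =?= true,  mk(true,node(x,true)) =?= mk(true,x).
Delete trivial equation true =?= true.
Decompose mk/2: true =?= true,  node(x,true) =?= x.
Delete trivial equation true =?= true.
Occurs check fails: x occurs in node(x,true); the equation x =?= node(x,true) has no finite solution.

FAIL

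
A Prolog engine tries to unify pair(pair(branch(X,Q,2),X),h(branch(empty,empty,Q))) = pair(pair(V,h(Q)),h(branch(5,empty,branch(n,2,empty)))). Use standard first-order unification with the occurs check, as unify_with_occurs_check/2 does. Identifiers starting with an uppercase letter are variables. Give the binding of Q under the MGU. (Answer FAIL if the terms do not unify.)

FAIL

Decompose pair/2: pair(branch(X,Q,2),X) = pair(V,h(Q)),  h(branch(empty,empty,Q)) = h(branch(5,empty,branch(n,2,empty))).
Decompose pair/2: branch(X,Q,2) = V,  X = h(Q).
Bind V := branch(X,Q,2); no other remaining equation mentions V.
Bind X := h(Q); no other remaining equation mentions X. Substituting into the earlier binding gives V := branch(h(Q),Q,2).
Decompose h/1: branch(empty,empty,Q) = branch(5,empty,branch(n,2,empty)).
Decompose branch/3: empty = 5,  empty = empty,  Q = branch(n,2,empty).
Clash: constants empty and 5 differ; no unifier exists.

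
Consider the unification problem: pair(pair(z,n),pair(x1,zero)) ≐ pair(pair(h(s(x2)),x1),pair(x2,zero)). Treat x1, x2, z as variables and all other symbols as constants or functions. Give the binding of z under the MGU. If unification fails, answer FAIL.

Decompose pair/2: pair(z,n) ≐ pair(h(s(x2)),x1),  pair(x1,zero) ≐ pair(x2,zero).
Decompose pair/2: z ≐ h(s(x2)),  n ≐ x1.
Bind z := h(s(x2)); no other remaining equation mentions z.
Bind x1 := n; substituting into the remaining equation gives: pair(n,zero) ≐ pair(x2,zero).
Decompose pair/2: n ≐ x2,  zero ≐ zero.
Bind x2 := n; no other remaining equation mentions x2. Substituting into the earlier binding gives z := h(s(n)).
Delete trivial equation zero ≐ zero.
MGU = { z ↦ h(s(n)), x1 ↦ n, x2 ↦ n }, so z ↦ h(s(n)).

h(s(n))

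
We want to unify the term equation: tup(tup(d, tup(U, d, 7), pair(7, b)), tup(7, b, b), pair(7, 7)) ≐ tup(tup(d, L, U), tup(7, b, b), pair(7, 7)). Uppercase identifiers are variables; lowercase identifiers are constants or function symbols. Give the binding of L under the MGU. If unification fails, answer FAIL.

tup(pair(7, b), d, 7)

Decompose tup/3: tup(d, tup(U, d, 7), pair(7, b)) ≐ tup(d, L, U),  tup(7, b, b) ≐ tup(7, b, b),  pair(7, 7) ≐ pair(7, 7).
Decompose tup/3: d ≐ d,  tup(U, d, 7) ≐ L,  pair(7, b) ≐ U.
Delete trivial equation d ≐ d.
Bind L := tup(U, d, 7); no other remaining equation mentions L.
Bind U := pair(7, b); no other remaining equation mentions U. Substituting into the earlier binding gives L := tup(pair(7, b), d, 7).
Delete trivial equation tup(7, b, b) ≐ tup(7, b, b).
Delete trivial equation pair(7, 7) ≐ pair(7, 7).
MGU = { L -> tup(pair(7, b), d, 7), U -> pair(7, b) }, so L -> tup(pair(7, b), d, 7).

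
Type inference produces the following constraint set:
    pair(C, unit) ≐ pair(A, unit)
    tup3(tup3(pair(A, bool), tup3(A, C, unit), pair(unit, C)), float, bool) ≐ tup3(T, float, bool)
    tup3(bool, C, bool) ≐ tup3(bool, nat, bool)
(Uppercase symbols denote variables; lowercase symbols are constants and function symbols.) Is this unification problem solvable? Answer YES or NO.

Decompose pair/2: C ≐ A,  unit ≐ unit.
Bind C := A; substituting into the 2 remaining equations that mention C gives: tup3(tup3(pair(A, bool), tup3(A, A, unit), pair(unit, A)), float, bool) ≐ tup3(T, float, bool),  tup3(bool, A, bool) ≐ tup3(bool, nat, bool).
Delete trivial equation unit ≐ unit.
Decompose tup3/3: tup3(pair(A, bool), tup3(A, A, unit), pair(unit, A)) ≐ T,  float ≐ float,  bool ≐ bool.
Bind T := tup3(pair(A, bool), tup3(A, A, unit), pair(unit, A)); no other remaining equation mentions T.
Delete trivial equation float ≐ float.
Delete trivial equation bool ≐ bool.
Decompose tup3/3: bool ≐ bool,  A ≐ nat,  bool ≐ bool.
Delete trivial equation bool ≐ bool.
Bind A := nat; no other remaining equation mentions A. Substituting into the earlier bindings gives C := nat, T := tup3(pair(nat, bool), tup3(nat, nat, unit), pair(unit, nat)).
Delete trivial equation bool ≐ bool.
No equations remain and no clash or occurs-check failure arose, so a unifier exists.

YES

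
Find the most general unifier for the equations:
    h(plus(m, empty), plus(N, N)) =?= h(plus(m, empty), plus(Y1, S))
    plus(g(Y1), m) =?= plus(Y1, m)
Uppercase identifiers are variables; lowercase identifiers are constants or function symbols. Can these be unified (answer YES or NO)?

Decompose h/2: plus(m, empty) =?= plus(m, empty),  plus(N, N) =?= plus(Y1, S).
Delete trivial equation plus(m, empty) =?= plus(m, empty).
Decompose plus/2: N =?= Y1,  N =?= S.
Bind N := Y1; substituting into the one remaining equation that mentions N gives: Y1 =?= S.
Bind Y1 := S; substituting into the remaining equation gives: plus(g(S), m) =?= plus(S, m). Substituting into the earlier binding gives N := S.
Decompose plus/2: g(S) =?= S,  m =?= m.
Occurs check fails: S occurs in g(S); the equation S =?= g(S) has no finite solution.

NO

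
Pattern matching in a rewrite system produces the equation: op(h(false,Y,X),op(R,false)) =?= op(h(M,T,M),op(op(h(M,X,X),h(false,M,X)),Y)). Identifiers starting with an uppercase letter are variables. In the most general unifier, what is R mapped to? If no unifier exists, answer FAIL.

Decompose op/2: h(false,Y,X) =?= h(M,T,M),  op(R,false) =?= op(op(h(M,X,X),h(false,M,X)),Y).
Decompose h/3: false =?= M,  Y =?= T,  X =?= M.
Bind M := false; substituting into the 2 remaining equations that mention M gives: X =?= false,  op(R,false) =?= op(op(h(false,X,X),h(false,false,X)),Y).
Bind Y := T; substituting into the one remaining equation that mentions Y gives: op(R,false) =?= op(op(h(false,X,X),h(false,false,X)),T).
Bind X := false; substituting into the remaining equation gives: op(R,false) =?= op(op(h(false,false,false),h(false,false,false)),T).
Decompose op/2: R =?= op(h(false,false,false),h(false,false,false)),  false =?= T.
Bind R := op(h(false,false,false),h(false,false,false)); no other remaining equation mentions R.
Bind T := false. Substituting into the earlier binding gives Y := false.
MGU = { M -> false, Y -> false, X -> false, R -> op(h(false,false,false),h(false,false,false)), T -> false }, so R -> op(h(false,false,false),h(false,false,false)).

op(h(false,false,false),h(false,false,false))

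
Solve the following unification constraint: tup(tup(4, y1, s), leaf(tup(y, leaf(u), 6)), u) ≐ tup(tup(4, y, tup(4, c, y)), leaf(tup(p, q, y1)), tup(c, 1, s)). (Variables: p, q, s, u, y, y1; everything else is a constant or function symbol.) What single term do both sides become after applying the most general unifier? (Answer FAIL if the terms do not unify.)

tup(tup(4, 6, tup(4, c, 6)), leaf(tup(6, leaf(tup(c, 1, tup(4, c, 6))), 6)), tup(c, 1, tup(4, c, 6)))

Decompose tup/3: tup(4, y1, s) ≐ tup(4, y, tup(4, c, y)),  leaf(tup(y, leaf(u), 6)) ≐ leaf(tup(p, q, y1)),  u ≐ tup(c, 1, s).
Decompose tup/3: 4 ≐ 4,  y1 ≐ y,  s ≐ tup(4, c, y).
Delete trivial equation 4 ≐ 4.
Bind y1 := y; substituting into the one remaining equation that mentions y1 gives: leaf(tup(y, leaf(u), 6)) ≐ leaf(tup(p, q, y)).
Bind s := tup(4, c, y); substituting into the one remaining equation that mentions s gives: u ≐ tup(c, 1, tup(4, c, y)).
Decompose leaf/1: tup(y, leaf(u), 6) ≐ tup(p, q, y).
Decompose tup/3: y ≐ p,  leaf(u) ≐ q,  6 ≐ y.
Bind y := p; substituting into the 2 remaining equations that mention y gives: 6 ≐ p,  u ≐ tup(c, 1, tup(4, c, p)). Substituting into the earlier bindings gives y1 := p, s := tup(4, c, p).
Bind q := leaf(u); no other remaining equation mentions q.
Bind p := 6; substituting into the remaining equation gives: u ≐ tup(c, 1, tup(4, c, 6)). Substituting into the earlier bindings gives y1 := 6, s := tup(4, c, 6), y := 6.
Bind u := tup(c, 1, tup(4, c, 6)). Substituting into the earlier binding gives q := leaf(tup(c, 1, tup(4, c, 6))).
Applying the MGU to either side gives tup(tup(4, 6, tup(4, c, 6)), leaf(tup(6, leaf(tup(c, 1, tup(4, c, 6))), 6)), tup(c, 1, tup(4, c, 6))).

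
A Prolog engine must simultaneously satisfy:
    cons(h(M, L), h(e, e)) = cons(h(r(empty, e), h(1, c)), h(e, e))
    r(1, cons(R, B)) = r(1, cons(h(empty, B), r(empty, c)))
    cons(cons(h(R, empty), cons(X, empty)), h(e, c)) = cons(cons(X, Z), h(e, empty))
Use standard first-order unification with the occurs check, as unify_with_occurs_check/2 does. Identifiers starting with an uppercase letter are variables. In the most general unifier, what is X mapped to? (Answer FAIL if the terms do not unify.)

FAIL

Decompose cons/2: h(M, L) = h(r(empty, e), h(1, c)),  h(e, e) = h(e, e).
Decompose h/2: M = r(empty, e),  L = h(1, c).
Bind M := r(empty, e); no other remaining equation mentions M.
Bind L := h(1, c); no other remaining equation mentions L.
Delete trivial equation h(e, e) = h(e, e).
Decompose r/2: 1 = 1,  cons(R, B) = cons(h(empty, B), r(empty, c)).
Delete trivial equation 1 = 1.
Decompose cons/2: R = h(empty, B),  B = r(empty, c).
Bind R := h(empty, B); substituting into the one remaining equation that mentions R gives: cons(cons(h(h(empty, B), empty), cons(X, empty)), h(e, c)) = cons(cons(X, Z), h(e, empty)).
Bind B := r(empty, c); substituting into the remaining equation gives: cons(cons(h(h(empty, r(empty, c)), empty), cons(X, empty)), h(e, c)) = cons(cons(X, Z), h(e, empty)). Substituting into the earlier binding gives R := h(empty, r(empty, c)).
Decompose cons/2: cons(h(h(empty, r(empty, c)), empty), cons(X, empty)) = cons(X, Z),  h(e, c) = h(e, empty).
Decompose cons/2: h(h(empty, r(empty, c)), empty) = X,  cons(X, empty) = Z.
Bind X := h(h(empty, r(empty, c)), empty); substituting into the one remaining equation that mentions X gives: cons(h(h(empty, r(empty, c)), empty), empty) = Z.
Bind Z := cons(h(h(empty, r(empty, c)), empty), empty); no other remaining equation mentions Z.
Decompose h/2: e = e,  c = empty.
Delete trivial equation e = e.
Clash: constants c and empty differ; no unifier exists.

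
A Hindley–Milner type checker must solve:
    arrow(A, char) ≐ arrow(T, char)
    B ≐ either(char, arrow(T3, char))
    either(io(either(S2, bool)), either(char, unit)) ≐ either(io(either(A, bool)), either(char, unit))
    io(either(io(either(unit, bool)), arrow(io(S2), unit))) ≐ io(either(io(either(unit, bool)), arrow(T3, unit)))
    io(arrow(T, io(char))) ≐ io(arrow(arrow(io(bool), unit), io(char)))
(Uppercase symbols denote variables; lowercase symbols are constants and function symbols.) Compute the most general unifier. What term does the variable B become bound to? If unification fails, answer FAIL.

Decompose arrow/2: A ≐ T,  char ≐ char.
Bind A := T; substituting into the one remaining equation that mentions A gives: either(io(either(S2, bool)), either(char, unit)) ≐ either(io(either(T, bool)), either(char, unit)).
Delete trivial equation char ≐ char.
Bind B := either(char, arrow(T3, char)); no other remaining equation mentions B.
Decompose either/2: io(either(S2, bool)) ≐ io(either(T, bool)),  either(char, unit) ≐ either(char, unit).
Decompose io/1: either(S2, bool) ≐ either(T, bool).
Decompose either/2: S2 ≐ T,  bool ≐ bool.
Bind S2 := T; substituting into the one remaining equation that mentions S2 gives: io(either(io(either(unit, bool)), arrow(io(T), unit))) ≐ io(either(io(either(unit, bool)), arrow(T3, unit))).
Delete trivial equation bool ≐ bool.
Delete trivial equation either(char, unit) ≐ either(char, unit).
Decompose io/1: either(io(either(unit, bool)), arrow(io(T), unit)) ≐ either(io(either(unit, bool)), arrow(T3, unit)).
Decompose either/2: io(either(unit, bool)) ≐ io(either(unit, bool)),  arrow(io(T), unit) ≐ arrow(T3, unit).
Delete trivial equation io(either(unit, bool)) ≐ io(either(unit, bool)).
Decompose arrow/2: io(T) ≐ T3,  unit ≐ unit.
Bind T3 := io(T); no other remaining equation mentions T3. Substituting into the earlier binding gives B := either(char, arrow(io(T), char)).
Delete trivial equation unit ≐ unit.
Decompose io/1: arrow(T, io(char)) ≐ arrow(arrow(io(bool), unit), io(char)).
Decompose arrow/2: T ≐ arrow(io(bool), unit),  io(char) ≐ io(char).
Bind T := arrow(io(bool), unit); no other remaining equation mentions T. Substituting into the earlier bindings gives A := arrow(io(bool), unit), B := either(char, arrow(io(arrow(io(bool), unit)), char)), S2 := arrow(io(bool), unit), T3 := io(arrow(io(bool), unit)).
Delete trivial equation io(char) ≐ io(char).
MGU = { A ↦ arrow(io(bool), unit), B ↦ either(char, arrow(io(arrow(io(bool), unit)), char)), S2 ↦ arrow(io(bool), unit), T3 ↦ io(arrow(io(bool), unit)), T ↦ arrow(io(bool), unit) }, so B ↦ either(char, arrow(io(arrow(io(bool), unit)), char)).

either(char, arrow(io(arrow(io(bool), unit)), char))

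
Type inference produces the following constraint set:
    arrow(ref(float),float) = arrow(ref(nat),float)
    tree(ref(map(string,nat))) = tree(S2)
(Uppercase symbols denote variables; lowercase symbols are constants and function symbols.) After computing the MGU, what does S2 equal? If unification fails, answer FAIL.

Decompose arrow/2: ref(float) = ref(nat),  float = float.
Decompose ref/1: float = nat.
Clash: constants float and nat differ; no unifier exists.

FAIL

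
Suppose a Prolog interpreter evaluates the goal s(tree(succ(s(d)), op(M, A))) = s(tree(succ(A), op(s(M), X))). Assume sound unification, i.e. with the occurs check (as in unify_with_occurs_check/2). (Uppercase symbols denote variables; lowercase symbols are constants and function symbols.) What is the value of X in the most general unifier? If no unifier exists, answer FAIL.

FAIL

Decompose s/1: tree(succ(s(d)), op(M, A)) = tree(succ(A), op(s(M), X)).
Decompose tree/2: succ(s(d)) = succ(A),  op(M, A) = op(s(M), X).
Decompose succ/1: s(d) = A.
Bind A := s(d); substituting into the remaining equation gives: op(M, s(d)) = op(s(M), X).
Decompose op/2: M = s(M),  s(d) = X.
Occurs check fails: M occurs in s(M); the equation M = s(M) has no finite solution.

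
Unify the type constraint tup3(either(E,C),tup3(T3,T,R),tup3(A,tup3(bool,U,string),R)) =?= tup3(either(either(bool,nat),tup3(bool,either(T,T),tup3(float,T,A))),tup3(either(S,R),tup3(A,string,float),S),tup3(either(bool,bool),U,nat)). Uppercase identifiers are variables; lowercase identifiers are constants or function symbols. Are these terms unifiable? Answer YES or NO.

NO

Decompose tup3/3: either(E,C) =?= either(either(bool,nat),tup3(bool,either(T,T),tup3(float,T,A))),  tup3(T3,T,R) =?= tup3(either(S,R),tup3(A,string,float),S),  tup3(A,tup3(bool,U,string),R) =?= tup3(either(bool,bool),U,nat).
Decompose either/2: E =?= either(bool,nat),  C =?= tup3(bool,either(T,T),tup3(float,T,A)).
Bind E := either(bool,nat); no other remaining equation mentions E.
Bind C := tup3(bool,either(T,T),tup3(float,T,A)); no other remaining equation mentions C.
Decompose tup3/3: T3 =?= either(S,R),  T =?= tup3(A,string,float),  R =?= S.
Bind T3 := either(S,R); no other remaining equation mentions T3.
Bind T := tup3(A,string,float); no other remaining equation mentions T. Substituting into the earlier binding gives C := tup3(bool,either(tup3(A,string,float),tup3(A,string,float)),tup3(float,tup3(A,string,float),A)).
Bind R := S; substituting into the remaining equation gives: tup3(A,tup3(bool,U,string),S) =?= tup3(either(bool,bool),U,nat). Substituting into the earlier binding gives T3 := either(S,S).
Decompose tup3/3: A =?= either(bool,bool),  tup3(bool,U,string) =?= U,  S =?= nat.
Bind A := either(bool,bool); no other remaining equation mentions A. Substituting into the earlier bindings gives C := tup3(bool,either(tup3(either(bool,bool),string,float),tup3(either(bool,bool),string,float)),tup3(float,tup3(either(bool,bool),string,float),either(bool,bool))), T := tup3(either(bool,bool),string,float).
Occurs check fails: U occurs in tup3(bool,U,string); the equation U =?= tup3(bool,U,string) has no finite solution.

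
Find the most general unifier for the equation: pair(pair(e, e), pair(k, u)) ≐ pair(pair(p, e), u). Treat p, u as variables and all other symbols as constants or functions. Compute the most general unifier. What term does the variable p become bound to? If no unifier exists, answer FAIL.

FAIL

Decompose pair/2: pair(e, e) ≐ pair(p, e),  pair(k, u) ≐ u.
Decompose pair/2: e ≐ p,  e ≐ e.
Bind p := e; no other remaining equation mentions p.
Delete trivial equation e ≐ e.
Occurs check fails: u occurs in pair(k, u); the equation u ≐ pair(k, u) has no finite solution.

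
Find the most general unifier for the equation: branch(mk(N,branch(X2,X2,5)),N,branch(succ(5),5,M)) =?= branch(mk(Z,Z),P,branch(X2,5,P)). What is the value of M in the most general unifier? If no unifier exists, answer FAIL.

branch(succ(5),succ(5),5)

Decompose branch/3: mk(N,branch(X2,X2,5)) =?= mk(Z,Z),  N =?= P,  branch(succ(5),5,M) =?= branch(X2,5,P).
Decompose mk/2: N =?= Z,  branch(X2,X2,5) =?= Z.
Bind N := Z; substituting into the one remaining equation that mentions N gives: Z =?= P.
Bind Z := branch(X2,X2,5); substituting into the one remaining equation that mentions Z gives: branch(X2,X2,5) =?= P. Substituting into the earlier binding gives N := branch(X2,X2,5).
Bind P := branch(X2,X2,5); substituting into the remaining equation gives: branch(succ(5),5,M) =?= branch(X2,5,branch(X2,X2,5)).
Decompose branch/3: succ(5) =?= X2,  5 =?= 5,  M =?= branch(X2,X2,5).
Bind X2 := succ(5); substituting into the one remaining equation that mentions X2 gives: M =?= branch(succ(5),succ(5),5). Substituting into the earlier bindings gives N := branch(succ(5),succ(5),5), Z := branch(succ(5),succ(5),5), P := branch(succ(5),succ(5),5).
Delete trivial equation 5 =?= 5.
Bind M := branch(succ(5),succ(5),5).
MGU = { N -> branch(succ(5),succ(5),5), Z -> branch(succ(5),succ(5),5), P -> branch(succ(5),succ(5),5), X2 -> succ(5), M -> branch(succ(5),succ(5),5) }, so M -> branch(succ(5),succ(5),5).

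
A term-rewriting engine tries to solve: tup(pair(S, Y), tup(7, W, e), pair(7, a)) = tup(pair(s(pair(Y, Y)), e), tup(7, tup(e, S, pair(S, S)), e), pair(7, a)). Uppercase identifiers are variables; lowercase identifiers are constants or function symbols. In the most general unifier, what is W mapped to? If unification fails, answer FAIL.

tup(e, s(pair(e, e)), pair(s(pair(e, e)), s(pair(e, e))))

Decompose tup/3: pair(S, Y) = pair(s(pair(Y, Y)), e),  tup(7, W, e) = tup(7, tup(e, S, pair(S, S)), e),  pair(7, a) = pair(7, a).
Decompose pair/2: S = s(pair(Y, Y)),  Y = e.
Bind S := s(pair(Y, Y)); substituting into the one remaining equation that mentions S gives: tup(7, W, e) = tup(7, tup(e, s(pair(Y, Y)), pair(s(pair(Y, Y)), s(pair(Y, Y)))), e).
Bind Y := e; substituting into the one remaining equation that mentions Y gives: tup(7, W, e) = tup(7, tup(e, s(pair(e, e)), pair(s(pair(e, e)), s(pair(e, e)))), e). Substituting into the earlier binding gives S := s(pair(e, e)).
Decompose tup/3: 7 = 7,  W = tup(e, s(pair(e, e)), pair(s(pair(e, e)), s(pair(e, e)))),  e = e.
Delete trivial equation 7 = 7.
Bind W := tup(e, s(pair(e, e)), pair(s(pair(e, e)), s(pair(e, e)))); no other remaining equation mentions W.
Delete trivial equation e = e.
Delete trivial equation pair(7, a) = pair(7, a).
MGU = { S ↦ s(pair(e, e)), Y ↦ e, W ↦ tup(e, s(pair(e, e)), pair(s(pair(e, e)), s(pair(e, e)))) }, so W ↦ tup(e, s(pair(e, e)), pair(s(pair(e, e)), s(pair(e, e)))).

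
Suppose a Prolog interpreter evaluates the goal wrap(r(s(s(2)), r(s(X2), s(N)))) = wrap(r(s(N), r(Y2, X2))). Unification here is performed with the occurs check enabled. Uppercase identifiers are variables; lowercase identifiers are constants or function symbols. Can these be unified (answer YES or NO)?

Decompose wrap/1: r(s(s(2)), r(s(X2), s(N))) = r(s(N), r(Y2, X2)).
Decompose r/2: s(s(2)) = s(N),  r(s(X2), s(N)) = r(Y2, X2).
Decompose s/1: s(2) = N.
Bind N := s(2); substituting into the remaining equation gives: r(s(X2), s(s(2))) = r(Y2, X2).
Decompose r/2: s(X2) = Y2,  s(s(2)) = X2.
Bind Y2 := s(X2); no other remaining equation mentions Y2.
Bind X2 := s(s(2)). Substituting into the earlier binding gives Y2 := s(s(s(2))).
No equations remain and no clash or occurs-check failure arose, so a unifier exists.

YES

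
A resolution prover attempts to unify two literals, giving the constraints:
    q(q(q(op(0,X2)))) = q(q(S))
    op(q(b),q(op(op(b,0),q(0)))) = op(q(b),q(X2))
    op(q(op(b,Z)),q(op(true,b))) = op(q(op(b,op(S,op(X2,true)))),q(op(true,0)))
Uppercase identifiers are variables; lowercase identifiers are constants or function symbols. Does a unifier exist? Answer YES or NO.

Decompose q/1: q(q(op(0,X2))) = q(S).
Decompose q/1: q(op(0,X2)) = S.
Bind S := q(op(0,X2)); substituting into the one remaining equation that mentions S gives: op(q(op(b,Z)),q(op(true,b))) = op(q(op(b,op(q(op(0,X2)),op(X2,true)))),q(op(true,0))).
Decompose op/2: q(b) = q(b),  q(op(op(b,0),q(0))) = q(X2).
Delete trivial equation q(b) = q(b).
Decompose q/1: op(op(b,0),q(0)) = X2.
Bind X2 := op(op(b,0),q(0)); substituting into the remaining equation gives: op(q(op(b,Z)),q(op(true,b))) = op(q(op(b,op(q(op(0,op(op(b,0),q(0)))),op(op(op(b,0),q(0)),true)))),q(op(true,0))). Substituting into the earlier binding gives S := q(op(0,op(op(b,0),q(0)))).
Decompose op/2: q(op(b,Z)) = q(op(b,op(q(op(0,op(op(b,0),q(0)))),op(op(op(b,0),q(0)),true)))),  q(op(true,b)) = q(op(true,0)).
Decompose q/1: op(b,Z) = op(b,op(q(op(0,op(op(b,0),q(0)))),op(op(op(b,0),q(0)),true))).
Decompose op/2: b = b,  Z = op(q(op(0,op(op(b,0),q(0)))),op(op(op(b,0),q(0)),true)).
Delete trivial equation b = b.
Bind Z := op(q(op(0,op(op(b,0),q(0)))),op(op(op(b,0),q(0)),true)); no other remaining equation mentions Z.
Decompose q/1: op(true,b) = op(true,0).
Decompose op/2: true = true,  b = 0.
Delete trivial equation true = true.
Clash: constants b and 0 differ; no unifier exists.

NO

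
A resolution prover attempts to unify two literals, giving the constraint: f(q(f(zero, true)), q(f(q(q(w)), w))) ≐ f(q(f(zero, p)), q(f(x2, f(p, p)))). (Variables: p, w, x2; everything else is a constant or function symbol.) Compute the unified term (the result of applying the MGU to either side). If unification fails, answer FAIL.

Decompose f/2: q(f(zero, true)) ≐ q(f(zero, p)),  q(f(q(q(w)), w)) ≐ q(f(x2, f(p, p))).
Decompose q/1: f(zero, true) ≐ f(zero, p).
Decompose f/2: zero ≐ zero,  true ≐ p.
Delete trivial equation zero ≐ zero.
Bind p := true; substituting into the remaining equation gives: q(f(q(q(w)), w)) ≐ q(f(x2, f(true, true))).
Decompose q/1: f(q(q(w)), w) ≐ f(x2, f(true, true)).
Decompose f/2: q(q(w)) ≐ x2,  w ≐ f(true, true).
Bind x2 := q(q(w)); no other remaining equation mentions x2.
Bind w := f(true, true). Substituting into the earlier binding gives x2 := q(q(f(true, true))).
Applying the MGU to either side gives f(q(f(zero, true)), q(f(q(q(f(true, true))), f(true, true)))).

f(q(f(zero, true)), q(f(q(q(f(true, true))), f(true, true))))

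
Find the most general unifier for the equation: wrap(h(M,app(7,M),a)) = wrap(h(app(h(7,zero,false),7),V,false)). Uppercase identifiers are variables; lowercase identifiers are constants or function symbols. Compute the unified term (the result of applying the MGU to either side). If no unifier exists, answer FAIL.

Decompose wrap/1: h(M,app(7,M),a) = h(app(h(7,zero,false),7),V,false).
Decompose h/3: M = app(h(7,zero,false),7),  app(7,M) = V,  a = false.
Bind M := app(h(7,zero,false),7); substituting into the one remaining equation that mentions M gives: app(7,app(h(7,zero,false),7)) = V.
Bind V := app(7,app(h(7,zero,false),7)); no other remaining equation mentions V.
Clash: constants a and false differ; no unifier exists.

FAIL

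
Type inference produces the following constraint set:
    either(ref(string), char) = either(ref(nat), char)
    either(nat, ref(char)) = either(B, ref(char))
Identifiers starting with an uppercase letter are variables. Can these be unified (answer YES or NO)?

Decompose either/2: ref(string) = ref(nat),  char = char.
Decompose ref/1: string = nat.
Clash: constants string and nat differ; no unifier exists.

NO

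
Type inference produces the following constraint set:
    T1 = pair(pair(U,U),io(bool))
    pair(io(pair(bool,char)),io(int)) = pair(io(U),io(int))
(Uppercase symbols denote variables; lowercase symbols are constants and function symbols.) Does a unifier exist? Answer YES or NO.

YES

Bind T1 := pair(pair(U,U),io(bool)); no other remaining equation mentions T1.
Decompose pair/2: io(pair(bool,char)) = io(U),  io(int) = io(int).
Decompose io/1: pair(bool,char) = U.
Bind U := pair(bool,char); no other remaining equation mentions U. Substituting into the earlier binding gives T1 := pair(pair(pair(bool,char),pair(bool,char)),io(bool)).
Delete trivial equation io(int) = io(int).
No equations remain and no clash or occurs-check failure arose, so a unifier exists.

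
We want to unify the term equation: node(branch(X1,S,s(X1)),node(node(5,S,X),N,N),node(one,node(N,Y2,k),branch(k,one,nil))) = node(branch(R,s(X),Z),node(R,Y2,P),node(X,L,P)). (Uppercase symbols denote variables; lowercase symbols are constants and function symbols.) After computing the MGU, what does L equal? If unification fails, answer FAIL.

Decompose node/3: branch(X1,S,s(X1)) = branch(R,s(X),Z),  node(node(5,S,X),N,N) = node(R,Y2,P),  node(one,node(N,Y2,k),branch(k,one,nil)) = node(X,L,P).
Decompose branch/3: X1 = R,  S = s(X),  s(X1) = Z.
Bind X1 := R; substituting into the one remaining equation that mentions X1 gives: s(R) = Z.
Bind S := s(X); substituting into the one remaining equation that mentions S gives: node(node(5,s(X),X),N,N) = node(R,Y2,P).
Bind Z := s(R); no other remaining equation mentions Z.
Decompose node/3: node(5,s(X),X) = R,  N = Y2,  N = P.
Bind R := node(5,s(X),X); no other remaining equation mentions R. Substituting into the earlier bindings gives X1 := node(5,s(X),X), Z := s(node(5,s(X),X)).
Bind N := Y2; substituting into the remaining equations gives: Y2 = P,  node(one,node(Y2,Y2,k),branch(k,one,nil)) = node(X,L,P).
Bind Y2 := P; substituting into the remaining equation gives: node(one,node(P,P,k),branch(k,one,nil)) = node(X,L,P). Substituting into the earlier binding gives N := P.
Decompose node/3: one = X,  node(P,P,k) = L,  branch(k,one,nil) = P.
Bind X := one; no other remaining equation mentions X. Substituting into the earlier bindings gives X1 := node(5,s(one),one), S := s(one), Z := s(node(5,s(one),one)), R := node(5,s(one),one).
Bind L := node(P,P,k); no other remaining equation mentions L.
Bind P := branch(k,one,nil). Substituting into the earlier bindings gives N := branch(k,one,nil), Y2 := branch(k,one,nil), L := node(branch(k,one,nil),branch(k,one,nil),k).
MGU = { X1 -> node(5,s(one),one), S -> s(one), Z -> s(node(5,s(one),one)), R -> node(5,s(one),one), N -> branch(k,one,nil), Y2 -> branch(k,one,nil), X -> one, L -> node(branch(k,one,nil),branch(k,one,nil),k), P -> branch(k,one,nil) }, so L -> node(branch(k,one,nil),branch(k,one,nil),k).

node(branch(k,one,nil),branch(k,one,nil),k)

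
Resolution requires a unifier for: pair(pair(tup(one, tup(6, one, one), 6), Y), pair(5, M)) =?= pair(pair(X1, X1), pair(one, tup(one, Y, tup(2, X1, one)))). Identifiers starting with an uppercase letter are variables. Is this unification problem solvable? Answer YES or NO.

Decompose pair/2: pair(tup(one, tup(6, one, one), 6), Y) =?= pair(X1, X1),  pair(5, M) =?= pair(one, tup(one, Y, tup(2, X1, one))).
Decompose pair/2: tup(one, tup(6, one, one), 6) =?= X1,  Y =?= X1.
Bind X1 := tup(one, tup(6, one, one), 6); substituting into the remaining equations gives: Y =?= tup(one, tup(6, one, one), 6),  pair(5, M) =?= pair(one, tup(one, Y, tup(2, tup(one, tup(6, one, one), 6), one))).
Bind Y := tup(one, tup(6, one, one), 6); substituting into the remaining equation gives: pair(5, M) =?= pair(one, tup(one, tup(one, tup(6, one, one), 6), tup(2, tup(one, tup(6, one, one), 6), one))).
Decompose pair/2: 5 =?= one,  M =?= tup(one, tup(one, tup(6, one, one), 6), tup(2, tup(one, tup(6, one, one), 6), one)).
Clash: constants 5 and one differ; no unifier exists.

NO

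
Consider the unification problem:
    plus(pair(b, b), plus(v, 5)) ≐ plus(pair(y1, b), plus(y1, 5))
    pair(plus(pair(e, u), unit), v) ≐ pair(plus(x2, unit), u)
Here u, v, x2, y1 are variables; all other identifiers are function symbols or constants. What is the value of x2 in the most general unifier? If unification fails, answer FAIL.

Decompose plus/2: pair(b, b) ≐ pair(y1, b),  plus(v, 5) ≐ plus(y1, 5).
Decompose pair/2: b ≐ y1,  b ≐ b.
Bind y1 := b; substituting into the one remaining equation that mentions y1 gives: plus(v, 5) ≐ plus(b, 5).
Delete trivial equation b ≐ b.
Decompose plus/2: v ≐ b,  5 ≐ 5.
Bind v := b; substituting into the one remaining equation that mentions v gives: pair(plus(pair(e, u), unit), b) ≐ pair(plus(x2, unit), u).
Delete trivial equation 5 ≐ 5.
Decompose pair/2: plus(pair(e, u), unit) ≐ plus(x2, unit),  b ≐ u.
Decompose plus/2: pair(e, u) ≐ x2,  unit ≐ unit.
Bind x2 := pair(e, u); no other remaining equation mentions x2.
Delete trivial equation unit ≐ unit.
Bind u := b. Substituting into the earlier binding gives x2 := pair(e, b).
MGU = { y1 ↦ b, v ↦ b, x2 ↦ pair(e, b), u ↦ b }, so x2 ↦ pair(e, b).

pair(e, b)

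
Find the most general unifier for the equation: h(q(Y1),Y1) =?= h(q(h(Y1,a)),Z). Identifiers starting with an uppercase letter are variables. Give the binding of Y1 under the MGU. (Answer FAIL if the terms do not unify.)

FAIL

Decompose h/2: q(Y1) =?= q(h(Y1,a)),  Y1 =?= Z.
Decompose q/1: Y1 =?= h(Y1,a).
Occurs check fails: Y1 occurs in h(Y1,a); the equation Y1 =?= h(Y1,a) has no finite solution.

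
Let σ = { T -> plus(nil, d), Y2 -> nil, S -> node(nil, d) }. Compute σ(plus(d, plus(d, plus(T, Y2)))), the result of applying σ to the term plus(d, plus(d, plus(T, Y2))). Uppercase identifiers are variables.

Replace each occurrence of T with plus(nil, d).
Replace each occurrence of Y2 with nil.
Result: plus(d, plus(d, plus(plus(nil, d), nil))).

plus(d, plus(d, plus(plus(nil, d), nil)))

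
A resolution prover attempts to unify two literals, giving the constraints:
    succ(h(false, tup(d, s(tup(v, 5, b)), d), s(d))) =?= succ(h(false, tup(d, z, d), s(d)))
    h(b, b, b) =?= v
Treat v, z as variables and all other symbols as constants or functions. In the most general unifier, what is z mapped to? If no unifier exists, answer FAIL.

s(tup(h(b, b, b), 5, b))

Decompose succ/1: h(false, tup(d, s(tup(v, 5, b)), d), s(d)) =?= h(false, tup(d, z, d), s(d)).
Decompose h/3: false =?= false,  tup(d, s(tup(v, 5, b)), d) =?= tup(d, z, d),  s(d) =?= s(d).
Delete trivial equation false =?= false.
Decompose tup/3: d =?= d,  s(tup(v, 5, b)) =?= z,  d =?= d.
Delete trivial equation d =?= d.
Bind z := s(tup(v, 5, b)); no other remaining equation mentions z.
Delete trivial equation d =?= d.
Delete trivial equation s(d) =?= s(d).
Bind v := h(b, b, b). Substituting into the earlier binding gives z := s(tup(h(b, b, b), 5, b)).
MGU = { z := s(tup(h(b, b, b), 5, b)), v := h(b, b, b) }, so z := s(tup(h(b, b, b), 5, b)).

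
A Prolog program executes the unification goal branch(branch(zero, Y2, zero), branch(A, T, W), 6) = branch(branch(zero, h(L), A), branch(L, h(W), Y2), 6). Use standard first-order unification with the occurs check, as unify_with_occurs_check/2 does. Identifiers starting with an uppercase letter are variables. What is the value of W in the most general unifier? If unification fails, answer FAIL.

Decompose branch/3: branch(zero, Y2, zero) = branch(zero, h(L), A),  branch(A, T, W) = branch(L, h(W), Y2),  6 = 6.
Decompose branch/3: zero = zero,  Y2 = h(L),  zero = A.
Delete trivial equation zero = zero.
Bind Y2 := h(L); substituting into the one remaining equation that mentions Y2 gives: branch(A, T, W) = branch(L, h(W), h(L)).
Bind A := zero; substituting into the one remaining equation that mentions A gives: branch(zero, T, W) = branch(L, h(W), h(L)).
Decompose branch/3: zero = L,  T = h(W),  W = h(L).
Bind L := zero; substituting into the one remaining equation that mentions L gives: W = h(zero). Substituting into the earlier binding gives Y2 := h(zero).
Bind T := h(W); no other remaining equation mentions T.
Bind W := h(zero); no other remaining equation mentions W. Substituting into the earlier binding gives T := h(h(zero)).
Delete trivial equation 6 = 6.
MGU = { Y2 -> h(zero), A -> zero, L -> zero, T -> h(h(zero)), W -> h(zero) }, so W -> h(zero).

h(zero)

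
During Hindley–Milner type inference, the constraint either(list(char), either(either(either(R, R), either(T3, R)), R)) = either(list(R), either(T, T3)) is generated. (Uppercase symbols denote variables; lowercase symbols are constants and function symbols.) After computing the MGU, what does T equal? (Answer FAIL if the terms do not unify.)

Decompose either/2: list(char) = list(R),  either(either(either(R, R), either(T3, R)), R) = either(T, T3).
Decompose list/1: char = R.
Bind R := char; substituting into the remaining equation gives: either(either(either(char, char), either(T3, char)), char) = either(T, T3).
Decompose either/2: either(either(char, char), either(T3, char)) = T,  char = T3.
Bind T := either(either(char, char), either(T3, char)); no other remaining equation mentions T.
Bind T3 := char. Substituting into the earlier binding gives T := either(either(char, char), either(char, char)).
MGU = { R -> char, T -> either(either(char, char), either(char, char)), T3 -> char }, so T -> either(either(char, char), either(char, char)).

either(either(char, char), either(char, char))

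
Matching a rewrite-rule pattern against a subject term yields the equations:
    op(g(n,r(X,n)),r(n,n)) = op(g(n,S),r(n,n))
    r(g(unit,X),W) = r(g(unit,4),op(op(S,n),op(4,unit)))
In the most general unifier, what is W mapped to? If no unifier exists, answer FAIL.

Decompose op/2: g(n,r(X,n)) = g(n,S),  r(n,n) = r(n,n).
Decompose g/2: n = n,  r(X,n) = S.
Delete trivial equation n = n.
Bind S := r(X,n); substituting into the one remaining equation that mentions S gives: r(g(unit,X),W) = r(g(unit,4),op(op(r(X,n),n),op(4,unit))).
Delete trivial equation r(n,n) = r(n,n).
Decompose r/2: g(unit,X) = g(unit,4),  W = op(op(r(X,n),n),op(4,unit)).
Decompose g/2: unit = unit,  X = 4.
Delete trivial equation unit = unit.
Bind X := 4; substituting into the remaining equation gives: W = op(op(r(4,n),n),op(4,unit)). Substituting into the earlier binding gives S := r(4,n).
Bind W := op(op(r(4,n),n),op(4,unit)).
MGU = { S ↦ r(4,n), X ↦ 4, W ↦ op(op(r(4,n),n),op(4,unit)) }, so W ↦ op(op(r(4,n),n),op(4,unit)).

op(op(r(4,n),n),op(4,unit))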